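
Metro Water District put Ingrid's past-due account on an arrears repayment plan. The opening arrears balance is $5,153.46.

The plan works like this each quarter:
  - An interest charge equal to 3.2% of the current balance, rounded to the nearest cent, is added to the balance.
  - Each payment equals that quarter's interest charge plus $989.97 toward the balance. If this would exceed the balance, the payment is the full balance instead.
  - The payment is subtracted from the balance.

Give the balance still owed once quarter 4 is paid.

Quarter 1: opening $5,153.46; interest $164.91 → $5,318.37; payment $1,154.88; balance $4,163.49
Quarter 2: opening $4,163.49; interest $133.23 → $4,296.72; payment $1,123.20; balance $3,173.52
Quarter 3: opening $3,173.52; interest $101.55 → $3,275.07; payment $1,091.52; balance $2,183.55
Quarter 4: opening $2,183.55; interest $69.87 → $2,253.42; payment $1,059.84; balance $1,193.58

$1,193.58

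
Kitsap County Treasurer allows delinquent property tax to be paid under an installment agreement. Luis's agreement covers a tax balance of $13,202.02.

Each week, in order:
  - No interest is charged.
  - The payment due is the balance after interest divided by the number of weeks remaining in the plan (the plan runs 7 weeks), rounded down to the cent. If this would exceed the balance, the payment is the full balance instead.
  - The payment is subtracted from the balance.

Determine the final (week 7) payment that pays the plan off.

# | Opening | Payment | End bal
1 | $13,202.02 | $1,886.00 | $11,316.02
2 | $11,316.02 | $1,886.00 | $9,430.02
3 | $9,430.02 | $1,886.00 | $7,544.02
4 | $7,544.02 | $1,886.00 | $5,658.02
5 | $5,658.02 | $1,886.00 | $3,772.02
6 | $3,772.02 | $1,886.01 | $1,886.01
7 | $1,886.01 | $1,886.01 | $0.00

$1,886.01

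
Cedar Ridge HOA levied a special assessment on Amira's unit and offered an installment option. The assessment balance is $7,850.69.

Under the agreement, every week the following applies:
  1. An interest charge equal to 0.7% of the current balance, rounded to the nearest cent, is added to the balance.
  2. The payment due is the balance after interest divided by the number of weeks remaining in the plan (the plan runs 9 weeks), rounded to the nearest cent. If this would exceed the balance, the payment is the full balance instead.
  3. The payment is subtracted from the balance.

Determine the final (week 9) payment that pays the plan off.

$928.81

Week 1: $7,850.69 +$54.95 interest = $7,905.64; pay $878.40 → $7,027.24
Week 2: $7,027.24 +$49.19 interest = $7,076.43; pay $884.55 → $6,191.88
Week 3: $6,191.88 +$43.34 interest = $6,235.22; pay $890.75 → $5,344.47
Week 4: $5,344.47 +$37.41 interest = $5,381.88; pay $896.98 → $4,484.90
Week 5: $4,484.90 +$31.39 interest = $4,516.29; pay $903.26 → $3,613.03
Week 6: $3,613.03 +$25.29 interest = $3,638.32; pay $909.58 → $2,728.74
Week 7: $2,728.74 +$19.10 interest = $2,747.84; pay $915.95 → $1,831.89
Week 8: $1,831.89 +$12.82 interest = $1,844.71; pay $922.36 → $922.35
Week 9: $922.35 +$6.46 interest = $928.81; pay $928.81 → $0.00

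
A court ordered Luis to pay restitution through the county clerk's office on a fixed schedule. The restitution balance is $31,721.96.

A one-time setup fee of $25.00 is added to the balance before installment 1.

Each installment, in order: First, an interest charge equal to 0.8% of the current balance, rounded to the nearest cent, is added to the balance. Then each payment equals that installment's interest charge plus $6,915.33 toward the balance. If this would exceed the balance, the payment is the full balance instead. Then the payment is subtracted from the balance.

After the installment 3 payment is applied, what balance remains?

$11,000.97

Installment 1: opening $31,746.96; interest $253.98 → $32,000.94; payment $7,169.31; balance $24,831.63
Installment 2: opening $24,831.63; interest $198.65 → $25,030.28; payment $7,113.98; balance $17,916.30
Installment 3: opening $17,916.30; interest $143.33 → $18,059.63; payment $7,058.66; balance $11,000.97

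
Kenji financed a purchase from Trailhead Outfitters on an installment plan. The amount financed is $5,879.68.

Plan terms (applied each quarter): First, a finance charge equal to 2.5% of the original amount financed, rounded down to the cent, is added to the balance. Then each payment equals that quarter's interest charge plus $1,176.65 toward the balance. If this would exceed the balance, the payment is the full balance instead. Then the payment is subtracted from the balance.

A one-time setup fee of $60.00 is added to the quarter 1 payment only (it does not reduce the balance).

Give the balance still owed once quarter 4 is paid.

$1,173.08

Quarter 1: $5,879.68 +$146.99 interest = $6,026.67; pay $1,323.64 (+ $60.00 fee) → $4,703.03
Quarter 2: $4,703.03 +$146.99 interest = $4,850.02; pay $1,323.64 → $3,526.38
Quarter 3: $3,526.38 +$146.99 interest = $3,673.37; pay $1,323.64 → $2,349.73
Quarter 4: $2,349.73 +$146.99 interest = $2,496.72; pay $1,323.64 → $1,173.08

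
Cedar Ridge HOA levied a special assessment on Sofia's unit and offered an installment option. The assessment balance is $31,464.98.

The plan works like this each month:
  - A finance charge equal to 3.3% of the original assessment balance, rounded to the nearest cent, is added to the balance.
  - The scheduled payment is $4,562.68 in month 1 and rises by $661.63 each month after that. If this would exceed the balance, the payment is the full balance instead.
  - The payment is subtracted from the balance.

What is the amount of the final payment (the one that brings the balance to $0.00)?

Month 1: opening $31,464.98; interest $1,038.34 → $32,503.32; payment $4,562.68; balance $27,940.64
Month 2: opening $27,940.64; interest $1,038.34 → $28,978.98; payment $5,224.31; balance $23,754.67
Month 3: opening $23,754.67; interest $1,038.34 → $24,793.01; payment $5,885.94; balance $18,907.07
Month 4: opening $18,907.07; interest $1,038.34 → $19,945.41; payment $6,547.57; balance $13,397.84
Month 5: opening $13,397.84; interest $1,038.34 → $14,436.18; payment $7,209.20; balance $7,226.98
Month 6: opening $7,226.98; interest $1,038.34 → $8,265.32; payment $7,870.83; balance $394.49
Month 7: opening $394.49; interest $1,038.34 → $1,432.83; payment $1,432.83; balance $0.00

$1,432.83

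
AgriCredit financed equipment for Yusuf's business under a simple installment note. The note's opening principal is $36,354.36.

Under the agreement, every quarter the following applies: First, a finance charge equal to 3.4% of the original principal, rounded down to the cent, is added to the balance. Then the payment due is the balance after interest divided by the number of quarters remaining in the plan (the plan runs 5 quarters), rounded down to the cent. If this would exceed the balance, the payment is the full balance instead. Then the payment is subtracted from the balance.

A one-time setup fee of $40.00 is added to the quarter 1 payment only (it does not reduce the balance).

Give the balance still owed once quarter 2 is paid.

Quarter 1: opening $36,354.36; interest $1,236.04 → $37,590.40; payment $7,518.08 (+ $40.00 fee); balance $30,072.32
Quarter 2: opening $30,072.32; interest $1,236.04 → $31,308.36; payment $7,827.09; balance $23,481.27

$23,481.27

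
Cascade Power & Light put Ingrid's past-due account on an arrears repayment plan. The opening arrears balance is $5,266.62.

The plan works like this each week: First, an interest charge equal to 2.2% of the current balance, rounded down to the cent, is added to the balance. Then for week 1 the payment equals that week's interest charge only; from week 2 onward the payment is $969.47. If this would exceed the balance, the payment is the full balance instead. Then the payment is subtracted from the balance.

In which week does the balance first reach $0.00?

7

# | Opening | Interest | Payment | End bal
1 | $5,266.62 | $115.86 | $115.86 | $5,266.62
2 | $5,266.62 | $115.86 | $969.47 | $4,413.01
3 | $4,413.01 | $97.08 | $969.47 | $3,540.62
4 | $3,540.62 | $77.89 | $969.47 | $2,649.04
5 | $2,649.04 | $58.27 | $969.47 | $1,737.84
6 | $1,737.84 | $38.23 | $969.47 | $806.60
7 | $806.60 | $17.74 | $824.34 | $0.00
Balance reaches $0.00 in week 7.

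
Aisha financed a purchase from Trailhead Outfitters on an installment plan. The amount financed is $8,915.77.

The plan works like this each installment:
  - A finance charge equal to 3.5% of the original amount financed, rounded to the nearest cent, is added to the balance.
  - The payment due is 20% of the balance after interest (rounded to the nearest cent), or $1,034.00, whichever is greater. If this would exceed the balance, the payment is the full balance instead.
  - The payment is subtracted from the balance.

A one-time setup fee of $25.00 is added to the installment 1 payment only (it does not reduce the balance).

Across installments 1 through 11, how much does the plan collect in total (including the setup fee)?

$12,373.32

Installment 1: opening $8,915.77; interest $312.05 → $9,227.82; payment $1,845.56 (+ $25.00 fee); balance $7,382.26
Installment 2: opening $7,382.26; interest $312.05 → $7,694.31; payment $1,538.86; balance $6,155.45
Installment 3: opening $6,155.45; interest $312.05 → $6,467.50; payment $1,293.50; balance $5,174.00
Installment 4: opening $5,174.00; interest $312.05 → $5,486.05; payment $1,097.21; balance $4,388.84
Installment 5: opening $4,388.84; interest $312.05 → $4,700.89; payment $1,034.00; balance $3,666.89
Installment 6: opening $3,666.89; interest $312.05 → $3,978.94; payment $1,034.00; balance $2,944.94
Installment 7: opening $2,944.94; interest $312.05 → $3,256.99; payment $1,034.00; balance $2,222.99
Installment 8: opening $2,222.99; interest $312.05 → $2,535.04; payment $1,034.00; balance $1,501.04
Installment 9: opening $1,501.04; interest $312.05 → $1,813.09; payment $1,034.00; balance $779.09
Installment 10: opening $779.09; interest $312.05 → $1,091.14; payment $1,034.00; balance $57.14
Installment 11: opening $57.14; interest $312.05 → $369.19; payment $369.19; balance $0.00
Total paid: $12,373.32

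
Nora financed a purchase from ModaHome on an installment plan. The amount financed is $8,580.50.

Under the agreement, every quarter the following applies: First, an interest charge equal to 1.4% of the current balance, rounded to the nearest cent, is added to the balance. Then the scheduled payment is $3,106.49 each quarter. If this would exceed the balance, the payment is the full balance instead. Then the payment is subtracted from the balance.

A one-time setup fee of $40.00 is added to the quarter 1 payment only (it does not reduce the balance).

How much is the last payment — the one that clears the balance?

Quarter 1: opening $8,580.50; interest $120.13 → $8,700.63; payment $3,106.49 (+ $40.00 fee); balance $5,594.14
Quarter 2: opening $5,594.14; interest $78.32 → $5,672.46; payment $3,106.49; balance $2,565.97
Quarter 3: opening $2,565.97; interest $35.92 → $2,601.89; payment $2,601.89; balance $0.00

$2,601.89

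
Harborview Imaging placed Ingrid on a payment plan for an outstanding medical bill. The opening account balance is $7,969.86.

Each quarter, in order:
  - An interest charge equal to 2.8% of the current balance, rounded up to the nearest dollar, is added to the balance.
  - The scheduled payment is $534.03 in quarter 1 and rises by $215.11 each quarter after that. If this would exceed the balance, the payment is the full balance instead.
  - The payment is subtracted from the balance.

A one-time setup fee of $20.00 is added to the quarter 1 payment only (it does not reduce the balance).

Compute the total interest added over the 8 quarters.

Quarter 1: opening $7,969.86; interest $224.00 → $8,193.86; payment $534.03 (+ $20.00 fee); balance $7,659.83
Quarter 2: opening $7,659.83; interest $215.00 → $7,874.83; payment $749.14; balance $7,125.69
Quarter 3: opening $7,125.69; interest $200.00 → $7,325.69; payment $964.25; balance $6,361.44
Quarter 4: opening $6,361.44; interest $179.00 → $6,540.44; payment $1,179.36; balance $5,361.08
Quarter 5: opening $5,361.08; interest $151.00 → $5,512.08; payment $1,394.47; balance $4,117.61
Quarter 6: opening $4,117.61; interest $116.00 → $4,233.61; payment $1,609.58; balance $2,624.03
Quarter 7: opening $2,624.03; interest $74.00 → $2,698.03; payment $1,824.69; balance $873.34
Quarter 8: opening $873.34; interest $25.00 → $898.34; payment $898.34; balance $0.00
Total interest: $224.00 + $215.00 + $200.00 + $179.00 + $151.00 + $116.00 + $74.00 + $25.00 = $1,184.00

$1,184.00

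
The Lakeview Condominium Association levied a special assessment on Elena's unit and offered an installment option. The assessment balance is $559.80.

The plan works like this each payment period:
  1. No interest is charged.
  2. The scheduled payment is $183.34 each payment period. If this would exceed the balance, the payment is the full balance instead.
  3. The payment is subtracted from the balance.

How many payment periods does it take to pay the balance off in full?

Payment period 1: opening $559.80; payment $183.34; balance $376.46
Payment period 2: opening $376.46; payment $183.34; balance $193.12
Payment period 3: opening $193.12; payment $183.34; balance $9.78
Payment period 4: opening $9.78; payment $9.78; balance $0.00
Balance reaches $0.00 in payment period 4.

4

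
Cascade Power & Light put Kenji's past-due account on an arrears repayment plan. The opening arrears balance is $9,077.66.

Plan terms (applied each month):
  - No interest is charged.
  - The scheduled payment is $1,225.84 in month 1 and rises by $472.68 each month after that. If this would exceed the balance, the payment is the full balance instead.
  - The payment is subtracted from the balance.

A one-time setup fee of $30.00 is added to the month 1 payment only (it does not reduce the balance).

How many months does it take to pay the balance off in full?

5

Month 1: opening $9,077.66; payment $1,225.84 (+ $30.00 fee); balance $7,851.82
Month 2: opening $7,851.82; payment $1,698.52; balance $6,153.30
Month 3: opening $6,153.30; payment $2,171.20; balance $3,982.10
Month 4: opening $3,982.10; payment $2,643.88; balance $1,338.22
Month 5: opening $1,338.22; payment $1,338.22; balance $0.00
Balance reaches $0.00 in month 5.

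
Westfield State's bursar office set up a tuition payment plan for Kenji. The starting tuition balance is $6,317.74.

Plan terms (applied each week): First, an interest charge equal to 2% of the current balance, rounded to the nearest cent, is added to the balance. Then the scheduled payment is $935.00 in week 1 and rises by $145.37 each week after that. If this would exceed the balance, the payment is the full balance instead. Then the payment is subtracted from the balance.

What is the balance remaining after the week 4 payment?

Week 1: $6,317.74 +$126.35 interest = $6,444.09; pay $935.00 → $5,509.09
Week 2: $5,509.09 +$110.18 interest = $5,619.27; pay $1,080.37 → $4,538.90
Week 3: $4,538.90 +$90.78 interest = $4,629.68; pay $1,225.74 → $3,403.94
Week 4: $3,403.94 +$68.08 interest = $3,472.02; pay $1,371.11 → $2,100.91

$2,100.91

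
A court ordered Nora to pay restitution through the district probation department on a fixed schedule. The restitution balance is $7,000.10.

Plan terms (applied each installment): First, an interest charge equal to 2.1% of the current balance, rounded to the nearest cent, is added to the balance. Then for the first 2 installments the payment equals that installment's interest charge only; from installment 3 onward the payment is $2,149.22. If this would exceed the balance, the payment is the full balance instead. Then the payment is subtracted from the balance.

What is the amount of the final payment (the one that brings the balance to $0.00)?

# | Opening | Interest | Payment | End bal
1 | $7,000.10 | $147.00 | $147.00 | $7,000.10
2 | $7,000.10 | $147.00 | $147.00 | $7,000.10
3 | $7,000.10 | $147.00 | $2,149.22 | $4,997.88
4 | $4,997.88 | $104.96 | $2,149.22 | $2,953.62
5 | $2,953.62 | $62.03 | $2,149.22 | $866.43
6 | $866.43 | $18.20 | $884.63 | $0.00

$884.63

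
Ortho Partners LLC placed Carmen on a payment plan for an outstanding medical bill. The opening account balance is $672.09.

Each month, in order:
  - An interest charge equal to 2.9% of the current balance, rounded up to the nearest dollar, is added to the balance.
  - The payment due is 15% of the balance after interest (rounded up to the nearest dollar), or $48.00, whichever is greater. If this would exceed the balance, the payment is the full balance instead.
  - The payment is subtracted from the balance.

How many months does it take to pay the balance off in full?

14

Month 1: opening $672.09; interest $20.00 → $692.09; payment $104.00; balance $588.09
Month 2: opening $588.09; interest $18.00 → $606.09; payment $91.00; balance $515.09
Month 3: opening $515.09; interest $15.00 → $530.09; payment $80.00; balance $450.09
Month 4: opening $450.09; interest $14.00 → $464.09; payment $70.00; balance $394.09
Month 5: opening $394.09; interest $12.00 → $406.09; payment $61.00; balance $345.09
Month 6: opening $345.09; interest $11.00 → $356.09; payment $54.00; balance $302.09
Month 7: opening $302.09; interest $9.00 → $311.09; payment $48.00; balance $263.09
Month 8: opening $263.09; interest $8.00 → $271.09; payment $48.00; balance $223.09
Month 9: opening $223.09; interest $7.00 → $230.09; payment $48.00; balance $182.09
Month 10: opening $182.09; interest $6.00 → $188.09; payment $48.00; balance $140.09
Month 11: opening $140.09; interest $5.00 → $145.09; payment $48.00; balance $97.09
Month 12: opening $97.09; interest $3.00 → $100.09; payment $48.00; balance $52.09
Month 13: opening $52.09; interest $2.00 → $54.09; payment $48.00; balance $6.09
Month 14: opening $6.09; interest $1.00 → $7.09; payment $7.09; balance $0.00
Balance reaches $0.00 in month 14.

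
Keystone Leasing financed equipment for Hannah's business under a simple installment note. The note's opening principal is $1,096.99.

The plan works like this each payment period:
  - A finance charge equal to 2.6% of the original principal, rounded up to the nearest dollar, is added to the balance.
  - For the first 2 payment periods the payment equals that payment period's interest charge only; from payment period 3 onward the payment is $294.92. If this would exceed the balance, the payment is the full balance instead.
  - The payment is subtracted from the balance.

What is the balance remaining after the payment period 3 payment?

$831.07

Payment period 1: $1,096.99 +$29.00 interest = $1,125.99; pay $29.00 → $1,096.99
Payment period 2: $1,096.99 +$29.00 interest = $1,125.99; pay $29.00 → $1,096.99
Payment period 3: $1,096.99 +$29.00 interest = $1,125.99; pay $294.92 → $831.07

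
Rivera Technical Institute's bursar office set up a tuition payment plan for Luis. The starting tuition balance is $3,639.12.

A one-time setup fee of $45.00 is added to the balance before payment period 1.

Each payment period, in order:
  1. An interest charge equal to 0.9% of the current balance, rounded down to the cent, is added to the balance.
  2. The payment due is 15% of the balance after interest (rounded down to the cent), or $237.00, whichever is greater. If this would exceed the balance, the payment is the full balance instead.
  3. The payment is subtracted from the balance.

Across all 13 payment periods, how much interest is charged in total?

Payment period 1: $3,684.12 +$33.15 interest = $3,717.27; pay $557.59 → $3,159.68
Payment period 2: $3,159.68 +$28.43 interest = $3,188.11; pay $478.21 → $2,709.90
Payment period 3: $2,709.90 +$24.38 interest = $2,734.28; pay $410.14 → $2,324.14
Payment period 4: $2,324.14 +$20.91 interest = $2,345.05; pay $351.75 → $1,993.30
Payment period 5: $1,993.30 +$17.93 interest = $2,011.23; pay $301.68 → $1,709.55
Payment period 6: $1,709.55 +$15.38 interest = $1,724.93; pay $258.73 → $1,466.20
Payment period 7: $1,466.20 +$13.19 interest = $1,479.39; pay $237.00 → $1,242.39
Payment period 8: $1,242.39 +$11.18 interest = $1,253.57; pay $237.00 → $1,016.57
Payment period 9: $1,016.57 +$9.14 interest = $1,025.71; pay $237.00 → $788.71
Payment period 10: $788.71 +$7.09 interest = $795.80; pay $237.00 → $558.80
Payment period 11: $558.80 +$5.02 interest = $563.82; pay $237.00 → $326.82
Payment period 12: $326.82 +$2.94 interest = $329.76; pay $237.00 → $92.76
Payment period 13: $92.76 +$0.83 interest = $93.59; pay $93.59 → $0.00
Total interest: $33.15 + $28.43 + $24.38 + $20.91 + $17.93 + $15.38 + $13.19 + $11.18 + $9.14 + $7.09 + $5.02 + $2.94 + $0.83 = $189.57

$189.57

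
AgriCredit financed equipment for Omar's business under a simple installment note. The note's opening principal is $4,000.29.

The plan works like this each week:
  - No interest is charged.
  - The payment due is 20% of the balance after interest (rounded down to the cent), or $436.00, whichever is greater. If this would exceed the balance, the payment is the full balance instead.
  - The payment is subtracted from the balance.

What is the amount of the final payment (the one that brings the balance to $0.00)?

Week 1: $4,000.29 − $800.05 → $3,200.24
Week 2: $3,200.24 − $640.04 → $2,560.20
Week 3: $2,560.20 − $512.04 → $2,048.16
Week 4: $2,048.16 − $436.00 → $1,612.16
Week 5: $1,612.16 − $436.00 → $1,176.16
Week 6: $1,176.16 − $436.00 → $740.16
Week 7: $740.16 − $436.00 → $304.16
Week 8: $304.16 − $304.16 → $0.00

$304.16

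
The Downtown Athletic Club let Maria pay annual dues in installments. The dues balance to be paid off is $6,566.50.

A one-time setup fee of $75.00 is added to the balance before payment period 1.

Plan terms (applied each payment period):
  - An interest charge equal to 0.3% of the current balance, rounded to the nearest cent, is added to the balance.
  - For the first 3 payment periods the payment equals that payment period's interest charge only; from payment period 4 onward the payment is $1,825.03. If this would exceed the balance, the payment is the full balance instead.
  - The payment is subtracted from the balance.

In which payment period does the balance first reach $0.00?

Payment period 1: $6,641.50 +$19.92 interest = $6,661.42; pay $19.92 → $6,641.50
Payment period 2: $6,641.50 +$19.92 interest = $6,661.42; pay $19.92 → $6,641.50
Payment period 3: $6,641.50 +$19.92 interest = $6,661.42; pay $19.92 → $6,641.50
Payment period 4: $6,641.50 +$19.92 interest = $6,661.42; pay $1,825.03 → $4,836.39
Payment period 5: $4,836.39 +$14.51 interest = $4,850.90; pay $1,825.03 → $3,025.87
Payment period 6: $3,025.87 +$9.08 interest = $3,034.95; pay $1,825.03 → $1,209.92
Payment period 7: $1,209.92 +$3.63 interest = $1,213.55; pay $1,213.55 → $0.00
Balance reaches $0.00 in payment period 7.

7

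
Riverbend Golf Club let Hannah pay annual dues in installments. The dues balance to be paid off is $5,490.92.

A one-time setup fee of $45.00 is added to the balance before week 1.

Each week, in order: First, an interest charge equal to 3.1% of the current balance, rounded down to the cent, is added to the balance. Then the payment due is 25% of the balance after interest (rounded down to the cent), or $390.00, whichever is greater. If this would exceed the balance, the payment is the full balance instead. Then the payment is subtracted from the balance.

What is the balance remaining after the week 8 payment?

$465.76

Week 1: opening $5,535.92; interest $171.61 → $5,707.53; payment $1,426.88; balance $4,280.65
Week 2: opening $4,280.65; interest $132.70 → $4,413.35; payment $1,103.33; balance $3,310.02
Week 3: opening $3,310.02; interest $102.61 → $3,412.63; payment $853.15; balance $2,559.48
Week 4: opening $2,559.48; interest $79.34 → $2,638.82; payment $659.70; balance $1,979.12
Week 5: opening $1,979.12; interest $61.35 → $2,040.47; payment $510.11; balance $1,530.36
Week 6: opening $1,530.36; interest $47.44 → $1,577.80; payment $394.45; balance $1,183.35
Week 7: opening $1,183.35; interest $36.68 → $1,220.03; payment $390.00; balance $830.03
Week 8: opening $830.03; interest $25.73 → $855.76; payment $390.00; balance $465.76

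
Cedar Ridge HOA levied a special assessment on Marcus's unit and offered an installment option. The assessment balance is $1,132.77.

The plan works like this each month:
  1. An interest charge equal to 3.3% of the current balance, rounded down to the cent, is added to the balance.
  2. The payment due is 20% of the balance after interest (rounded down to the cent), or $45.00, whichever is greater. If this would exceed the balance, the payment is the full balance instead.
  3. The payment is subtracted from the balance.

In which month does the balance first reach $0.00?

Month 1: $1,132.77 +$37.38 interest = $1,170.15; pay $234.03 → $936.12
Month 2: $936.12 +$30.89 interest = $967.01; pay $193.40 → $773.61
Month 3: $773.61 +$25.52 interest = $799.13; pay $159.82 → $639.31
Month 4: $639.31 +$21.09 interest = $660.40; pay $132.08 → $528.32
Month 5: $528.32 +$17.43 interest = $545.75; pay $109.15 → $436.60
Month 6: $436.60 +$14.40 interest = $451.00; pay $90.20 → $360.80
Month 7: $360.80 +$11.90 interest = $372.70; pay $74.54 → $298.16
Month 8: $298.16 +$9.83 interest = $307.99; pay $61.59 → $246.40
Month 9: $246.40 +$8.13 interest = $254.53; pay $50.90 → $203.63
Month 10: $203.63 +$6.71 interest = $210.34; pay $45.00 → $165.34
Month 11: $165.34 +$5.45 interest = $170.79; pay $45.00 → $125.79
Month 12: $125.79 +$4.15 interest = $129.94; pay $45.00 → $84.94
Month 13: $84.94 +$2.80 interest = $87.74; pay $45.00 → $42.74
Month 14: $42.74 +$1.41 interest = $44.15; pay $44.15 → $0.00
Balance reaches $0.00 in month 14.

14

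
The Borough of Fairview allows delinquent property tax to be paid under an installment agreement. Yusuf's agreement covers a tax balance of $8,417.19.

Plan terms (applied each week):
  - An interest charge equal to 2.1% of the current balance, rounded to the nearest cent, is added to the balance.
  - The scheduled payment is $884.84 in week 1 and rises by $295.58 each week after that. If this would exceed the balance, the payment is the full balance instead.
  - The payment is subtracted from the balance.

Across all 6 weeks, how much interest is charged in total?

Week 1: $8,417.19 +$176.76 interest = $8,593.95; pay $884.84 → $7,709.11
Week 2: $7,709.11 +$161.89 interest = $7,871.00; pay $1,180.42 → $6,690.58
Week 3: $6,690.58 +$140.50 interest = $6,831.08; pay $1,476.00 → $5,355.08
Week 4: $5,355.08 +$112.46 interest = $5,467.54; pay $1,771.58 → $3,695.96
Week 5: $3,695.96 +$77.62 interest = $3,773.58; pay $2,067.16 → $1,706.42
Week 6: $1,706.42 +$35.83 interest = $1,742.25; pay $1,742.25 → $0.00
Total interest: $176.76 + $161.89 + $140.50 + $112.46 + $77.62 + $35.83 = $705.06

$705.06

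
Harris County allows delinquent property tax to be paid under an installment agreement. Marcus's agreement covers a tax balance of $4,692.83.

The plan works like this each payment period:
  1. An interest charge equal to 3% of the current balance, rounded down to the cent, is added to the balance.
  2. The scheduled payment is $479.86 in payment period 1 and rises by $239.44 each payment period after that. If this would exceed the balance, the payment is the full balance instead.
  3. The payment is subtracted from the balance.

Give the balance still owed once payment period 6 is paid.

Payment period 1: opening $4,692.83; interest $140.78 → $4,833.61; payment $479.86; balance $4,353.75
Payment period 2: opening $4,353.75; interest $130.61 → $4,484.36; payment $719.30; balance $3,765.06
Payment period 3: opening $3,765.06; interest $112.95 → $3,878.01; payment $958.74; balance $2,919.27
Payment period 4: opening $2,919.27; interest $87.57 → $3,006.84; payment $1,198.18; balance $1,808.66
Payment period 5: opening $1,808.66; interest $54.25 → $1,862.91; payment $1,437.62; balance $425.29
Payment period 6: opening $425.29; interest $12.75 → $438.04; payment $438.04; balance $0.00

$0.00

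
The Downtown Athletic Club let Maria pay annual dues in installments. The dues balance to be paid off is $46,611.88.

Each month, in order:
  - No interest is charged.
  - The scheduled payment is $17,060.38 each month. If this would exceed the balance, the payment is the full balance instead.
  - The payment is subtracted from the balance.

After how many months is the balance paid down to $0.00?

3

# | Opening | Payment | End bal
1 | $46,611.88 | $17,060.38 | $29,551.50
2 | $29,551.50 | $17,060.38 | $12,491.12
3 | $12,491.12 | $12,491.12 | $0.00
Balance reaches $0.00 in month 3.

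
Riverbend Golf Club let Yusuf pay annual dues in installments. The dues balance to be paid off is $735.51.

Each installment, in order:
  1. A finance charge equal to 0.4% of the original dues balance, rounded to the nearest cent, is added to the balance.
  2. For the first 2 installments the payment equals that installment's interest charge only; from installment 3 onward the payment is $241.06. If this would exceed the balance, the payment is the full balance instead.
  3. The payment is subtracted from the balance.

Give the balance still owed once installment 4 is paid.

$259.27

Installment 1: $735.51 +$2.94 interest = $738.45; pay $2.94 → $735.51
Installment 2: $735.51 +$2.94 interest = $738.45; pay $2.94 → $735.51
Installment 3: $735.51 +$2.94 interest = $738.45; pay $241.06 → $497.39
Installment 4: $497.39 +$2.94 interest = $500.33; pay $241.06 → $259.27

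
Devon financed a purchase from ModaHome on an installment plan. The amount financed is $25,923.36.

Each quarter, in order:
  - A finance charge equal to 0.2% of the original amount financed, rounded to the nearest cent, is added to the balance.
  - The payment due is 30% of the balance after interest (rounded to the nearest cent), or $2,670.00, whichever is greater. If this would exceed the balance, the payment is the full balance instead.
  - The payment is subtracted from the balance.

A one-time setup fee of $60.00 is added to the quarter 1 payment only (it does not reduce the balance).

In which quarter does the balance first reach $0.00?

Quarter 1: $25,923.36 +$51.85 interest = $25,975.21; pay $7,792.56 (+ $60.00 fee) → $18,182.65
Quarter 2: $18,182.65 +$51.85 interest = $18,234.50; pay $5,470.35 → $12,764.15
Quarter 3: $12,764.15 +$51.85 interest = $12,816.00; pay $3,844.80 → $8,971.20
Quarter 4: $8,971.20 +$51.85 interest = $9,023.05; pay $2,706.92 → $6,316.13
Quarter 5: $6,316.13 +$51.85 interest = $6,367.98; pay $2,670.00 → $3,697.98
Quarter 6: $3,697.98 +$51.85 interest = $3,749.83; pay $2,670.00 → $1,079.83
Quarter 7: $1,079.83 +$51.85 interest = $1,131.68; pay $1,131.68 → $0.00
Balance reaches $0.00 in quarter 7.

7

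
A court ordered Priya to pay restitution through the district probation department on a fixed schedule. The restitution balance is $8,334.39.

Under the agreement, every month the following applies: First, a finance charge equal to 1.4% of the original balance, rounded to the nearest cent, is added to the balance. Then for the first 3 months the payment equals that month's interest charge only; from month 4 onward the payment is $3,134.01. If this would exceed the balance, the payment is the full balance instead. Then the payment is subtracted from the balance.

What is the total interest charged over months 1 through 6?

Month 1: opening $8,334.39; interest $116.68 → $8,451.07; payment $116.68; balance $8,334.39
Month 2: opening $8,334.39; interest $116.68 → $8,451.07; payment $116.68; balance $8,334.39
Month 3: opening $8,334.39; interest $116.68 → $8,451.07; payment $116.68; balance $8,334.39
Month 4: opening $8,334.39; interest $116.68 → $8,451.07; payment $3,134.01; balance $5,317.06
Month 5: opening $5,317.06; interest $116.68 → $5,433.74; payment $3,134.01; balance $2,299.73
Month 6: opening $2,299.73; interest $116.68 → $2,416.41; payment $2,416.41; balance $0.00
Total interest: $116.68 + $116.68 + $116.68 + $116.68 + $116.68 + $116.68 = $700.08

$700.08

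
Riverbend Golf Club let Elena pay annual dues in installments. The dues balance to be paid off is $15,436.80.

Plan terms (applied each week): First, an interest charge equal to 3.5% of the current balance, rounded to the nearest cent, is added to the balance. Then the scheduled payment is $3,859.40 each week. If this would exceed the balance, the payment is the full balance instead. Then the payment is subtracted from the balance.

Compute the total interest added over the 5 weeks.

# | Opening | Interest | Payment | End bal
1 | $15,436.80 | $540.29 | $3,859.40 | $12,117.69
2 | $12,117.69 | $424.12 | $3,859.40 | $8,682.41
3 | $8,682.41 | $303.88 | $3,859.40 | $5,126.89
4 | $5,126.89 | $179.44 | $3,859.40 | $1,446.93
5 | $1,446.93 | $50.64 | $1,497.57 | $0.00
Total interest: $540.29 + $424.12 + $303.88 + $179.44 + $50.64 = $1,498.37

$1,498.37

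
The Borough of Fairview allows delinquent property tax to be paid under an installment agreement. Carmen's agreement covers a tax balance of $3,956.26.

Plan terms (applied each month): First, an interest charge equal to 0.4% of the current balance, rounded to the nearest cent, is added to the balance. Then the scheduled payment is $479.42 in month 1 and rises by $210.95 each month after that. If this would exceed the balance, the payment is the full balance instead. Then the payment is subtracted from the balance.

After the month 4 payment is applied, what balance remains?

# | Opening | Interest | Payment | End bal
1 | $3,956.26 | $15.83 | $479.42 | $3,492.67
2 | $3,492.67 | $13.97 | $690.37 | $2,816.27
3 | $2,816.27 | $11.27 | $901.32 | $1,926.22
4 | $1,926.22 | $7.70 | $1,112.27 | $821.65

$821.65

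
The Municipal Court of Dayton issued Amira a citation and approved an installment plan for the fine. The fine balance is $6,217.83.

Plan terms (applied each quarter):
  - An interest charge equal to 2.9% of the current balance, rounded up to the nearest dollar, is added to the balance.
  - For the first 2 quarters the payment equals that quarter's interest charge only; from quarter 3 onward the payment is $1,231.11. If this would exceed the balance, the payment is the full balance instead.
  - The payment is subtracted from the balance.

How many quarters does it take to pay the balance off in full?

8

Quarter 1: $6,217.83 +$181.00 interest = $6,398.83; pay $181.00 → $6,217.83
Quarter 2: $6,217.83 +$181.00 interest = $6,398.83; pay $181.00 → $6,217.83
Quarter 3: $6,217.83 +$181.00 interest = $6,398.83; pay $1,231.11 → $5,167.72
Quarter 4: $5,167.72 +$150.00 interest = $5,317.72; pay $1,231.11 → $4,086.61
Quarter 5: $4,086.61 +$119.00 interest = $4,205.61; pay $1,231.11 → $2,974.50
Quarter 6: $2,974.50 +$87.00 interest = $3,061.50; pay $1,231.11 → $1,830.39
Quarter 7: $1,830.39 +$54.00 interest = $1,884.39; pay $1,231.11 → $653.28
Quarter 8: $653.28 +$19.00 interest = $672.28; pay $672.28 → $0.00
Balance reaches $0.00 in quarter 8.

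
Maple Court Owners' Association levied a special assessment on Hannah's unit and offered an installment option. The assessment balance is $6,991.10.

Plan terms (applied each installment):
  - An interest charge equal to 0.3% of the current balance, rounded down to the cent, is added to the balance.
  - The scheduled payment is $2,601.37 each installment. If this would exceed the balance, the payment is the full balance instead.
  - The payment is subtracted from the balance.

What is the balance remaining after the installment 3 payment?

$0.00

Installment 1: $6,991.10 +$20.97 interest = $7,012.07; pay $2,601.37 → $4,410.70
Installment 2: $4,410.70 +$13.23 interest = $4,423.93; pay $2,601.37 → $1,822.56
Installment 3: $1,822.56 +$5.46 interest = $1,828.02; pay $1,828.02 → $0.00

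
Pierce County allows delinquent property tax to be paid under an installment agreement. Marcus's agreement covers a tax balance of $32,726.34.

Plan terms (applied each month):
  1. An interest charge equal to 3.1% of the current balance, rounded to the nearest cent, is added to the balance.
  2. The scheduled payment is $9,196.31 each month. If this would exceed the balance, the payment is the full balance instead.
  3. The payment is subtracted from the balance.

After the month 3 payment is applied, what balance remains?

$7,412.19

# | Opening | Interest | Payment | End bal
1 | $32,726.34 | $1,014.52 | $9,196.31 | $24,544.55
2 | $24,544.55 | $760.88 | $9,196.31 | $16,109.12
3 | $16,109.12 | $499.38 | $9,196.31 | $7,412.19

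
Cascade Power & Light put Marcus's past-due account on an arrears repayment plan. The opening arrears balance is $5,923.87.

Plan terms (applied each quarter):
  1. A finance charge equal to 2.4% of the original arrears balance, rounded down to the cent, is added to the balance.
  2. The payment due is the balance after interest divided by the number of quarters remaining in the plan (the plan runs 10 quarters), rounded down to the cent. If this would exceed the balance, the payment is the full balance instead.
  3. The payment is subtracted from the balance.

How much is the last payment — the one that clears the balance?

# | Opening | Interest | Payment | End bal
1 | $5,923.87 | $142.17 | $606.60 | $5,459.44
2 | $5,459.44 | $142.17 | $622.40 | $4,979.21
3 | $4,979.21 | $142.17 | $640.17 | $4,481.21
4 | $4,481.21 | $142.17 | $660.48 | $3,962.90
5 | $3,962.90 | $142.17 | $684.17 | $3,420.90
6 | $3,420.90 | $142.17 | $712.61 | $2,850.46
7 | $2,850.46 | $142.17 | $748.15 | $2,244.48
8 | $2,244.48 | $142.17 | $795.55 | $1,591.10
9 | $1,591.10 | $142.17 | $866.63 | $866.64
10 | $866.64 | $142.17 | $1,008.81 | $0.00

$1,008.81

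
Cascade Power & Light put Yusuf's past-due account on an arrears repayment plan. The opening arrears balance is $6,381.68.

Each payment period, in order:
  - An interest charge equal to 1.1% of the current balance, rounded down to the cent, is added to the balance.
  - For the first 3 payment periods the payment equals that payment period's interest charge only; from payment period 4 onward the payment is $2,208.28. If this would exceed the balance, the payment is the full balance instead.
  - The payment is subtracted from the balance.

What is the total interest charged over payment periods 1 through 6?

$350.33

Payment period 1: $6,381.68 +$70.19 interest = $6,451.87; pay $70.19 → $6,381.68
Payment period 2: $6,381.68 +$70.19 interest = $6,451.87; pay $70.19 → $6,381.68
Payment period 3: $6,381.68 +$70.19 interest = $6,451.87; pay $70.19 → $6,381.68
Payment period 4: $6,381.68 +$70.19 interest = $6,451.87; pay $2,208.28 → $4,243.59
Payment period 5: $4,243.59 +$46.67 interest = $4,290.26; pay $2,208.28 → $2,081.98
Payment period 6: $2,081.98 +$22.90 interest = $2,104.88; pay $2,104.88 → $0.00
Total interest: $70.19 + $70.19 + $70.19 + $70.19 + $46.67 + $22.90 = $350.33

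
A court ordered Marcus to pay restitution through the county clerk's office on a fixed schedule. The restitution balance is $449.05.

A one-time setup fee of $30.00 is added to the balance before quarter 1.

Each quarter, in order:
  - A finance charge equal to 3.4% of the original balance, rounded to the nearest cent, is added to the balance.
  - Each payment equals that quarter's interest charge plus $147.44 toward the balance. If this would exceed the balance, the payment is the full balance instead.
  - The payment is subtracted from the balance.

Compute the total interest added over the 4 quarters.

# | Opening | Interest | Payment | End bal
1 | $479.05 | $15.27 | $162.71 | $331.61
2 | $331.61 | $15.27 | $162.71 | $184.17
3 | $184.17 | $15.27 | $162.71 | $36.73
4 | $36.73 | $15.27 | $52.00 | $0.00
Total interest: $15.27 + $15.27 + $15.27 + $15.27 = $61.08

$61.08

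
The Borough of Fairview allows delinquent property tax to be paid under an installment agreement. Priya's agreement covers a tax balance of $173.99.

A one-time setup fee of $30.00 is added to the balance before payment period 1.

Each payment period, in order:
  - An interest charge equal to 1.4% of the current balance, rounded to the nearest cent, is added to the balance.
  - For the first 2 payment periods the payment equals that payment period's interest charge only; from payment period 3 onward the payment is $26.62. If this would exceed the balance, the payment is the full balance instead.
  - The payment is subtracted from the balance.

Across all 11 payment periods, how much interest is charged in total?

# | Opening | Interest | Payment | End bal
1 | $203.99 | $2.86 | $2.86 | $203.99
2 | $203.99 | $2.86 | $2.86 | $203.99
3 | $203.99 | $2.86 | $26.62 | $180.23
4 | $180.23 | $2.52 | $26.62 | $156.13
5 | $156.13 | $2.19 | $26.62 | $131.70
6 | $131.70 | $1.84 | $26.62 | $106.92
7 | $106.92 | $1.50 | $26.62 | $81.80
8 | $81.80 | $1.15 | $26.62 | $56.33
9 | $56.33 | $0.79 | $26.62 | $30.50
10 | $30.50 | $0.43 | $26.62 | $4.31
11 | $4.31 | $0.06 | $4.37 | $0.00
Total interest: $2.86 + $2.86 + $2.86 + $2.52 + $2.19 + $1.84 + $1.50 + $1.15 + $0.79 + $0.43 + $0.06 = $19.06

$19.06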